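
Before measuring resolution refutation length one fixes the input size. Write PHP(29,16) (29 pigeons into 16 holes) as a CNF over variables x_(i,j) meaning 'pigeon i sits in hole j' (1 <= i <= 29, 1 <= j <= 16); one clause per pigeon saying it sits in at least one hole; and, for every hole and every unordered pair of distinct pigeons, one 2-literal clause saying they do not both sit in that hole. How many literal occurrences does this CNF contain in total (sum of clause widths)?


PHP(29,16): 29 pigeons, 16 holes, 29*16 = 464 variables.
- pigeon clauses: one per pigeon -> 29 clauses of width 16 -> 464 literals
- hole clauses: 16 holes * C(29,2) = 16 * 406 -> 6496 clauses of width 2 -> 12992 literals
Total literal occurrences = 464 + 12992 = 13456

13456


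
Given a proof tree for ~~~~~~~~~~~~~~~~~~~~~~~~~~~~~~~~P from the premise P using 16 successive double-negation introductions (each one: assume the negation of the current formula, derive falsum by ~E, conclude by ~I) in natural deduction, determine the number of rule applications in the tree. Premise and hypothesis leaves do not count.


Each double-negation introduction (from C infer ~~C) uses 2 inference nodes: one ~E (C and ~C give falsum) and one ~I (discharge ~C).
16 double negations = 16 * 2 = 32 inference nodes.

32


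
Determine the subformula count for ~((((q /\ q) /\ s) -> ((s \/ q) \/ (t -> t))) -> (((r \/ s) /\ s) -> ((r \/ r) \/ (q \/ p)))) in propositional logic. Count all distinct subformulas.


Formula: ~((((q /\ q) /\ s) -> ((s \/ q) \/ (t -> t))) -> (((r \/ s) /\ s) -> ((r \/ r) \/ (q \/ p))))
Subformulas found:
  1. r
  2. q
  3. s
  4. t
  5. p
  6. (t -> t)
  7. (q \/ p)
  8. (r \/ s)
  9. (q /\ q)
  10. (r \/ r)
  11. (s \/ q)
  12. ((r \/ s) /\ s)
  13. ((q /\ q) /\ s)
  14. ((r \/ r) \/ (q \/ p))
  15. ((s \/ q) \/ (t -> t))
  16. (((r \/ s) /\ s) -> ((r \/ r) \/ (q \/ p)))
  17. (((q /\ q) /\ s) -> ((s \/ q) \/ (t -> t)))
  18. ((((q /\ q) /\ s) -> ((s \/ q) \/ (t -> t))) -> (((r \/ s) /\ s) -> ((r \/ r) \/ (q \/ p))))
  19. ~((((q /\ q) /\ s) -> ((s \/ q) \/ (t -> t))) -> (((r \/ s) /\ s) -> ((r \/ r) \/ (q \/ p))))
Total distinct subformulas = 19

19


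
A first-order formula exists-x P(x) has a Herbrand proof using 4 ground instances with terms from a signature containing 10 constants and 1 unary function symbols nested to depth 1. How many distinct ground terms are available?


Herbrand terms by depth:
Depth 0: 10 constants
Depth 1: 10 new terms (running total: 20)
Total distinct ground terms = 20

20


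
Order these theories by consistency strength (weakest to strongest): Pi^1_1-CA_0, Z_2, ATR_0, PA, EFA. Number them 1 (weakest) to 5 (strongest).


Ordering by consistency strength:
1. EFA
2. PA
3. ATR_0
4. Pi^1_1-CA_0
5. Z_2


Pi^1_1-CA_0=4, Z_2=5, ATR_0=3, PA=2, EFA=1


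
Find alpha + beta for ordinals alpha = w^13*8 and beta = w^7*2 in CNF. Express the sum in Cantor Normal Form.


Ordinal addition w^13*8 + w^7*2:
Leading exponent of alpha (13) > leading exponent of beta (7).
Since alpha's term has higher exponent than beta's leading term,
the sum is simply alpha followed by beta.
Result = w^13*8 + w^7*2

w^13*8 + w^7*2


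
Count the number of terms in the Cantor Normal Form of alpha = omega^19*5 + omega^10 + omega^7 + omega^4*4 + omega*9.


CNF: omega^19*5 + omega^10 + omega^7 + omega^4*4 + omega*9
Count the summands separated by '+':
  term 1: omega^19*5
  term 2: omega^10
  term 3: omega^7
  term 4: omega^4*4
  term 5: omega*9
Total terms = 5

5


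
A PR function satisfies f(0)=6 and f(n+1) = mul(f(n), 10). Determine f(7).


f(0) = 6
f(1) = mul(f(0), 10) = mul(6, 10) = 60
f(2) = mul(f(1), 10) = mul(60, 10) = 600
f(3) = mul(f(2), 10) = mul(600, 10) = 6000
f(4) = mul(f(3), 10) = mul(6000, 10) = 60000
f(5) = mul(f(4), 10) = mul(60000, 10) = 600000
f(6) = mul(f(5), 10) = mul(600000, 10) = 6000000
f(7) = mul(f(6), 10) = mul(6000000, 10) = 60000000


60000000


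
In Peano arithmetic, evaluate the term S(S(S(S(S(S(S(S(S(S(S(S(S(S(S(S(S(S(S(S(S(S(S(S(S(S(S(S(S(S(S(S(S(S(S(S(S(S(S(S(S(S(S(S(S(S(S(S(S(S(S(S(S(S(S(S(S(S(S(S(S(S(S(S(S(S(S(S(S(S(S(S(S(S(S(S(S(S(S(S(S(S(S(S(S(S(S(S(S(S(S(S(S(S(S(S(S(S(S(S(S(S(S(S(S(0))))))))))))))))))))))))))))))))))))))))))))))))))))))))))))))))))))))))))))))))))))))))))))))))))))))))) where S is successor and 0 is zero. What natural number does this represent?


Counting successors applied to 0:
105 applications of S to 0 = 105

105


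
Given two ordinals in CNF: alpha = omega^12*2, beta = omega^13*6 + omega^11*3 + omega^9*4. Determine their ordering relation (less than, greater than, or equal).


Compare term by term from highest exponent:
alpha = omega^12*2
beta = omega^13*6 + omega^11*3 + omega^9*4
Term 1: alpha has omega^12*2, beta has omega^13*6
Term 2: alpha has omega^0*0, beta has omega^11*3
Term 3: alpha has omega^0*0, beta has omega^9*4
Result: alpha < beta

alpha < beta


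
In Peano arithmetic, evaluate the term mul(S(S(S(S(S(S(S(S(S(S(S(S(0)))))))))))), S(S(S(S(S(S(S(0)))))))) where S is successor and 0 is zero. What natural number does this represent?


mul(S^12(0), S^7(0)):
S^12(0) = 12
S^7(0) = 7
12 * 7 = 84

84


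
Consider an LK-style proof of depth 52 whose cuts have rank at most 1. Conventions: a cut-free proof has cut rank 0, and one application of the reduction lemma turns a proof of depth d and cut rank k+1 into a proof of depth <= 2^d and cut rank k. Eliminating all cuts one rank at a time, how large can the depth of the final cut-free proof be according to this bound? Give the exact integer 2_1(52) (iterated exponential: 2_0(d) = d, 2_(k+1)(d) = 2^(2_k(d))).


Each rank reduction sends depth d to at most 2^d; cut rank r needs r reductions.
2_0(52) = 52
2_1(52) = 2^52 = 4503599627370496
Cut-free depth bound = 4503599627370496

4503599627370496


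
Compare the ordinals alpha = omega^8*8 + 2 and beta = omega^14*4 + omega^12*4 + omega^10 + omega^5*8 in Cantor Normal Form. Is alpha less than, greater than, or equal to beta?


Compare term by term from highest exponent:
alpha = omega^8*8 + 2
beta = omega^14*4 + omega^12*4 + omega^10 + omega^5*8
Term 1: alpha has omega^8*8, beta has omega^14*4
Term 2: alpha has omega^0*2, beta has omega^12*4
Term 3: alpha has omega^0*0, beta has omega^10*1
Term 4: alpha has omega^0*0, beta has omega^5*8
Result: alpha < beta

alpha < beta


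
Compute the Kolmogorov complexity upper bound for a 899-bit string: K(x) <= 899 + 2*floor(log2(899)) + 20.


floor(log2(899)) = 9
2 * 9 = 18
K(x) <= 899 + 18 + 20 = 937

937


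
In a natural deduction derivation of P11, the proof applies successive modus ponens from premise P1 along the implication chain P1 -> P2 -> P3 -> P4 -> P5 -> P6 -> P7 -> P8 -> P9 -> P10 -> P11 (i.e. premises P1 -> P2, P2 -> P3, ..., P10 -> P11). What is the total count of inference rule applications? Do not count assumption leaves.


We have a chain: P1 -> P2 -> P3 -> P4 -> P5 -> P6 -> P7 -> P8 -> P9 -> P10 -> P11.
Each modus ponens application produces the next variable.
The chain has 11 propositions, so 11-1 = 10 modus ponens steps.
Total inference nodes = 10

10


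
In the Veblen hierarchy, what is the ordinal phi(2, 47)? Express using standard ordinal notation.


phi(2, 47):
phi(2, beta) = zeta_beta (the beta-th zeta number, fixed point of epsilon).
phi(2, 47) = zeta_47

zeta_47


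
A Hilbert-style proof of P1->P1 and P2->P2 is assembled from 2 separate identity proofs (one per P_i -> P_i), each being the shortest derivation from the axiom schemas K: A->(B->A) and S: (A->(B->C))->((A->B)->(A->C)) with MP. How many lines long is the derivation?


The shortest proof of A->A from K and S in the Hilbert calculus has exactly 5 lines:
(1) K instance A->((A->A)->A), (2) S instance, (3) MP on 1,2, (4) K instance A->(A->A), (5) MP on 3,4.
For 2 independent identities: 2 * 5 = 10 lines total.

10


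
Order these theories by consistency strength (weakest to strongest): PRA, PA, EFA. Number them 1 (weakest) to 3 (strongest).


Ordering by consistency strength:
1. EFA
2. PRA
3. PA


PRA=2, PA=3, EFA=1


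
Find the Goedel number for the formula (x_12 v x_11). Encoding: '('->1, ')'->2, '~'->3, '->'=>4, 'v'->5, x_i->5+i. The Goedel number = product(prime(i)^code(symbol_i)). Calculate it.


Formula: (x_12 v x_11)
Symbol codes: [1, 17, 5, 16, 2]
Primes: [2, 3, 5, 7, 11]
p_1^1 = 2^1 = 2
p_2^17 = 3^17 = 129140163
p_3^5 = 5^5 = 3125
p_4^16 = 7^16 = 33232930569601
p_5^2 = 11^2 = 121
Product = 3245602715986504213628268750

3245602715986504213628268750


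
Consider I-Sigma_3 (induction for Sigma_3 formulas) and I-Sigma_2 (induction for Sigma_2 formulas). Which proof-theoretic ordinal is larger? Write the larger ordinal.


Proof-theoretic ordinal of I-Sigma_3 (induction for Sigma_3 formulas): omega^(omega^(omega^omega))
Proof-theoretic ordinal of I-Sigma_2 (induction for Sigma_2 formulas): omega^(omega^omega)
Comparing: omega^(omega^omega) < omega^(omega^(omega^omega)).
The larger ordinal is omega^(omega^(omega^omega)) (from I-Sigma_3 (induction for Sigma_3 formulas)).

omega^(omega^(omega^omega))


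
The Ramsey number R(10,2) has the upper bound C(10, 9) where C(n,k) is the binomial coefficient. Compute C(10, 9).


R(10,2) <= C(10+2-2, 10-1) = C(10, 9)
C(10, 9) = 10! / (9! * 1!)
= 10

10


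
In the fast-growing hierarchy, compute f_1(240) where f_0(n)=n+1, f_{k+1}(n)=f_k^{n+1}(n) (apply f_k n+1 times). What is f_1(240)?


f_1(240) = f_0^241(240)
f_0 adds 1 each time, applied 241 times.
f_1(240) = 240 + 241 = 481

481


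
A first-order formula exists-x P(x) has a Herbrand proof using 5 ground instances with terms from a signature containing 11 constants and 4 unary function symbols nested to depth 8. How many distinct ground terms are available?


Herbrand terms by depth:
Depth 0: 11 constants
Depth 1: 44 new terms (running total: 55)
Depth 2: 176 new terms (running total: 231)
Depth 3: 704 new terms (running total: 935)
Depth 4: 2816 new terms (running total: 3751)
Depth 5: 11264 new terms (running total: 15015)
Depth 6: 45056 new terms (running total: 60071)
Depth 7: 180224 new terms (running total: 240295)
Depth 8: 720896 new terms (running total: 961191)
Total distinct ground terms = 961191

961191


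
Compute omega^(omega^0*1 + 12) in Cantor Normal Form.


omega^(omega^0*1 + 12):
omega^0 = 1, so the exponent is 1 + 12 = 13 (finite ordinal addition).
Result = omega^13, already a single CNF term.

omega^13


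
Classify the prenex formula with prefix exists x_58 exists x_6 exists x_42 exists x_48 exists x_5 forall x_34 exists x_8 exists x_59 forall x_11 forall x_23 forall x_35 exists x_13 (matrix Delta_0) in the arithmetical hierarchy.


Leading quantifier is exists, so the class is Sigma.
Number of quantifier blocks = alternations + 1 = 4 + 1 = 5.
Classification: Sigma_5

Sigma_5


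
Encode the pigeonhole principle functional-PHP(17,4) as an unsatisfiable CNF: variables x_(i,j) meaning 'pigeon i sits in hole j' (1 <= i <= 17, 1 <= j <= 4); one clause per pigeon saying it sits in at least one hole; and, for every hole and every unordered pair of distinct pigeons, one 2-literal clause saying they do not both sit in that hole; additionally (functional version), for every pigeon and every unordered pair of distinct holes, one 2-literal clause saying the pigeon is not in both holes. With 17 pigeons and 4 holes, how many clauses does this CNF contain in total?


functional-PHP(17,4): 17 pigeons, 4 holes, 17*4 = 68 variables.
- pigeon clauses: one per pigeon -> 17 clauses
- hole clauses: 4 holes * C(17,2) = 4 * 136 -> 544 clauses
- functional clauses: 17 pigeons * C(4,2) = 17 * 6 -> 102 clauses
Total clauses = 17 + 544 + 102 = 663

663


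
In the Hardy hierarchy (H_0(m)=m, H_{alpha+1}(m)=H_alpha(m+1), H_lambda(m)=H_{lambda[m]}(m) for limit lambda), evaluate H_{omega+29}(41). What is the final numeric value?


H_{omega+29}(41):
Unwind the 29 successor steps: H_{omega+29}(41) = H_omega(41+29) = H_omega(70).
H_omega(m) = H_m(m) = m + m = 2m.
Result = 2 * 70 = 140

140


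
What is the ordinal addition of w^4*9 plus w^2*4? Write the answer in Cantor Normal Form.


Ordinal addition w^4*9 + w^2*4:
Leading exponent of alpha (4) > leading exponent of beta (2).
Since alpha's term has higher exponent than beta's leading term,
the sum is simply alpha followed by beta.
Result = w^4*9 + w^2*4

w^4*9 + w^2*4


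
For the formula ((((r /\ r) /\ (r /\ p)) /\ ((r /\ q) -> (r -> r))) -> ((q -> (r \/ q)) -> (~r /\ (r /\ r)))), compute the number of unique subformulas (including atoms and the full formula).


Formula: ((((r /\ r) /\ (r /\ p)) /\ ((r /\ q) -> (r -> r))) -> ((q -> (r \/ q)) -> (~r /\ (r /\ r))))
Subformulas found:
  1. r
  2. q
  3. p
  4. ~r
  5. (r /\ r)
  6. (r /\ p)
  7. (r /\ q)
  8. (r -> r)
  9. (r \/ q)
  10. (q -> (r \/ q))
  11. (~r /\ (r /\ r))
  12. ((r /\ r) /\ (r /\ p))
  13. ((r /\ q) -> (r -> r))
  14. ((q -> (r \/ q)) -> (~r /\ (r /\ r)))
  15. (((r /\ r) /\ (r /\ p)) /\ ((r /\ q) -> (r -> r)))
  16. ((((r /\ r) /\ (r /\ p)) /\ ((r /\ q) -> (r -> r))) -> ((q -> (r \/ q)) -> (~r /\ (r /\ r))))
Total distinct subformulas = 16

16


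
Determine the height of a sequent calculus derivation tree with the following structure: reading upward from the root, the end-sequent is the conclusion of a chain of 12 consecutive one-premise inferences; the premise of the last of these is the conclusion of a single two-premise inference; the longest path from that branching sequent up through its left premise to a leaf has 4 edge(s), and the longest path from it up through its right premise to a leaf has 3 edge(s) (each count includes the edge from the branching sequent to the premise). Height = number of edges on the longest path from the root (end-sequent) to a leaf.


Longest path through the left premise: 4 edges (measured from the branching sequent)
Longest path through the right premise: 3 edges
Height of the subtree rooted at the branching sequent: max(4, 3) = 4
The branching sequent sits 12 edges above the root (the chain of one-premise inferences), so height = 4 + 12 = 16

16


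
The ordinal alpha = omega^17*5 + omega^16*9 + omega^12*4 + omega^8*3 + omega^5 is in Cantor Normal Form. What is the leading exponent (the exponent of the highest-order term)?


CNF: omega^17*5 + omega^16*9 + omega^12*4 + omega^8*3 + omega^5
The leading term is omega^17*5, which has exponent 17.

17


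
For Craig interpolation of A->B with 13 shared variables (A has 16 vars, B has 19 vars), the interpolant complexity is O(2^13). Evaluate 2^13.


Shared atoms = 13
Craig interpolant size bound = 2^13
= 8192

8192


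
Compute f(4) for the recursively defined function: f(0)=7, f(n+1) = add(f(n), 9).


f(0) = 7
f(1) = add(f(0), 9) = add(7, 9) = 16
f(2) = add(f(1), 9) = add(16, 9) = 25
f(3) = add(f(2), 9) = add(25, 9) = 34
f(4) = add(f(3), 9) = add(34, 9) = 43


43


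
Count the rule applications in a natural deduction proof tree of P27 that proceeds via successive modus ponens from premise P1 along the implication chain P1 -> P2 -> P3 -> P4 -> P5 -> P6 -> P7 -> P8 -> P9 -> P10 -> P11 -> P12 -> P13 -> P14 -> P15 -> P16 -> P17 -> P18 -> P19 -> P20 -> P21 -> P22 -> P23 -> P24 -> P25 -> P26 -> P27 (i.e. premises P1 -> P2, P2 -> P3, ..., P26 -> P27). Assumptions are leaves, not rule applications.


We have a chain: P1 -> P2 -> P3 -> P4 -> P5 -> P6 -> P7 -> P8 -> P9 -> P10 -> P11 -> P12 -> P13 -> P14 -> P15 -> P16 -> P17 -> P18 -> P19 -> P20 -> P21 -> P22 -> P23 -> P24 -> P25 -> P26 -> P27.
Each modus ponens application produces the next variable.
The chain has 27 propositions, so 27-1 = 26 modus ponens steps.
Total inference nodes = 26

26


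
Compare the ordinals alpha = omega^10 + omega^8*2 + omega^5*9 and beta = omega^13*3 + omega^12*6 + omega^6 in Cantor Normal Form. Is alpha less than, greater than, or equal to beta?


Compare term by term from highest exponent:
alpha = omega^10 + omega^8*2 + omega^5*9
beta = omega^13*3 + omega^12*6 + omega^6
Term 1: alpha has omega^10*1, beta has omega^13*3
Term 2: alpha has omega^8*2, beta has omega^12*6
Term 3: alpha has omega^5*9, beta has omega^6*1
Result: alpha < beta

alpha < beta


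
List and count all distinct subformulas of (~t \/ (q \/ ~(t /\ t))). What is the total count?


Formula: (~t \/ (q \/ ~(t /\ t)))
Subformulas found:
  1. q
  2. t
  3. ~t
  4. (t /\ t)
  5. ~(t /\ t)
  6. (q \/ ~(t /\ t))
  7. (~t \/ (q \/ ~(t /\ t)))
Total distinct subformulas = 7

7


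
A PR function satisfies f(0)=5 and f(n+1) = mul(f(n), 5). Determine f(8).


f(0) = 5
f(1) = mul(f(0), 5) = mul(5, 5) = 25
f(2) = mul(f(1), 5) = mul(25, 5) = 125
f(3) = mul(f(2), 5) = mul(125, 5) = 625
f(4) = mul(f(3), 5) = mul(625, 5) = 3125
f(5) = mul(f(4), 5) = mul(3125, 5) = 15625
f(6) = mul(f(5), 5) = mul(15625, 5) = 78125
f(7) = mul(f(6), 5) = mul(78125, 5) = 390625
f(8) = mul(f(7), 5) = mul(390625, 5) = 1953125


1953125


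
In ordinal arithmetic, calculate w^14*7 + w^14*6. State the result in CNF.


Ordinal addition w^14*7 + w^14*6:
Both terms have the same exponent 14.
w^e*c + w^e*d = w^e*(c+d).
Result = w^14*(7+6) = w^14*13

w^14*13


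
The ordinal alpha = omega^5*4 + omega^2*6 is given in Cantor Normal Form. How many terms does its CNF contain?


CNF: omega^5*4 + omega^2*6
Count the summands separated by '+':
  term 1: omega^5*4
  term 2: omega^2*6
Total terms = 2

2


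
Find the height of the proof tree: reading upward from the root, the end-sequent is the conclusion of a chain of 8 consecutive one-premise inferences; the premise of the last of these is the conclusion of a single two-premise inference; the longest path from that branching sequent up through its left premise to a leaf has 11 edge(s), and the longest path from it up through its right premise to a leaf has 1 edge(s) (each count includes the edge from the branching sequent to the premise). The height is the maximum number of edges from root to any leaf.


Longest path through the left premise: 11 edges (measured from the branching sequent)
Longest path through the right premise: 1 edges
Height of the subtree rooted at the branching sequent: max(11, 1) = 11
The branching sequent sits 8 edges above the root (the chain of one-premise inferences), so height = 11 + 8 = 19

19


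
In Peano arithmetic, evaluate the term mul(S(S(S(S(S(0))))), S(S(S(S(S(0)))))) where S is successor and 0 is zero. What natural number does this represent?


mul(S^5(0), S^5(0)):
S^5(0) = 5
S^5(0) = 5
5 * 5 = 25

25


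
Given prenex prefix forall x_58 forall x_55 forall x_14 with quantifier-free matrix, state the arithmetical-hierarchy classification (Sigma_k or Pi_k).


Leading quantifier is forall, so the class is Pi.
Number of quantifier blocks = alternations + 1 = 0 + 1 = 1.
Classification: Pi_1

Pi_1


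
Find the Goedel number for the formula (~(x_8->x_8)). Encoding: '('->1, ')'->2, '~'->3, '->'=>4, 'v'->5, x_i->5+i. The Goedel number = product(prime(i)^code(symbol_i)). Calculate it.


Formula: (~(x_8->x_8))
Symbol codes: [1, 3, 1, 13, 4, 13, 2, 2]
Primes: [2, 3, 5, 7, 11, 13, 17, 19]
p_1^1 = 2^1 = 2
p_2^3 = 3^3 = 27
p_3^1 = 5^1 = 5
p_4^13 = 7^13 = 96889010407
p_5^4 = 11^4 = 14641
p_6^13 = 13^13 = 302875106592253
p_7^2 = 17^2 = 289
p_8^2 = 19^2 = 361
Product = 12102571292877079825048699824181949130

12102571292877079825048699824181949130


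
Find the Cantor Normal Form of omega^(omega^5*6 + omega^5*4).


omega^(omega^5*6 + omega^5*4):
Both terms of the exponent have the same exponent 5, so they merge: omega^5*6 + omega^5*4 = omega^5*(6+4) = omega^5*10.
omega raised to a CNF ordinal is a single CNF term: Result = omega^(omega^5*10)

omega^(omega^5*10)


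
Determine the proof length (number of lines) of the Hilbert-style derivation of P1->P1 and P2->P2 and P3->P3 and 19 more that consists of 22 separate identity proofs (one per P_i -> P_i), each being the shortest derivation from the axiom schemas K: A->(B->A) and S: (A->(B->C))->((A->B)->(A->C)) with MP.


The shortest proof of A->A from K and S in the Hilbert calculus has exactly 5 lines:
(1) K instance A->((A->A)->A), (2) S instance, (3) MP on 1,2, (4) K instance A->(A->A), (5) MP on 3,4.
For 22 independent identities: 22 * 5 = 110 lines total.

110


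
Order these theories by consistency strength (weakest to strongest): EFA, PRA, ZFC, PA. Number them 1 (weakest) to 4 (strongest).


Ordering by consistency strength:
1. EFA
2. PRA
3. PA
4. ZFC


EFA=1, PRA=2, ZFC=4, PA=3


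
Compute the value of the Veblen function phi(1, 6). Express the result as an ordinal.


phi(1, 6):
phi(1, beta) = epsilon_beta (the beta-th epsilon number).
phi(1, 6) = epsilon_6

epsilon_6


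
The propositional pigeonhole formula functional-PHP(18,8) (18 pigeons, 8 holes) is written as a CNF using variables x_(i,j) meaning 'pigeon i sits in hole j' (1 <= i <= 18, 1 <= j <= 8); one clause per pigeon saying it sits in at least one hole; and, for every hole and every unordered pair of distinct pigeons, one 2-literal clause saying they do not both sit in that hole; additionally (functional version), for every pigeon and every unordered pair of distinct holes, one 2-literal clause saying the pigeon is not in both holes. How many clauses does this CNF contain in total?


functional-PHP(18,8): 18 pigeons, 8 holes, 18*8 = 144 variables.
- pigeon clauses: one per pigeon -> 18 clauses
- hole clauses: 8 holes * C(18,2) = 8 * 153 -> 1224 clauses
- functional clauses: 18 pigeons * C(8,2) = 18 * 28 -> 504 clauses
Total clauses = 18 + 1224 + 504 = 1746

1746


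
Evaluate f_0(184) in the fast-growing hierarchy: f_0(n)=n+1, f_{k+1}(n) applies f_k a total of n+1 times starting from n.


f_0(184) = 184 + 1 = 185

185


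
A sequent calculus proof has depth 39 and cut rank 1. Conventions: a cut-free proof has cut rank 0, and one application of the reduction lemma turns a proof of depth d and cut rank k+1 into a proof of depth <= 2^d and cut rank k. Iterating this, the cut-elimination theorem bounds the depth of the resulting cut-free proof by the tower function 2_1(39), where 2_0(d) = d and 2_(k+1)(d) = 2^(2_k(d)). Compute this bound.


Each rank reduction sends depth d to at most 2^d; cut rank r needs r reductions.
2_0(39) = 39
2_1(39) = 2^39 = 549755813888
Cut-free depth bound = 549755813888

549755813888


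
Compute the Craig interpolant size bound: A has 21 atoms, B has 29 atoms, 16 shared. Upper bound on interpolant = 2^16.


Shared atoms = 16
Craig interpolant size bound = 2^16
= 65536

65536


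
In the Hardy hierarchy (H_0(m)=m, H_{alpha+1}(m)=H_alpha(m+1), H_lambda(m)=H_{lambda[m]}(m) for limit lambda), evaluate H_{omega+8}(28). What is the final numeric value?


H_{omega+8}(28):
Unwind the 8 successor steps: H_{omega+8}(28) = H_omega(28+8) = H_omega(36).
H_omega(m) = H_m(m) = m + m = 2m.
Result = 2 * 36 = 72

72


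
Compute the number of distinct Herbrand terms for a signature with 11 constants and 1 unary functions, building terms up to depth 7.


Herbrand terms by depth:
Depth 0: 11 constants
Depth 1: 11 new terms (running total: 22)
Depth 2: 11 new terms (running total: 33)
Depth 3: 11 new terms (running total: 44)
Depth 4: 11 new terms (running total: 55)
Depth 5: 11 new terms (running total: 66)
Depth 6: 11 new terms (running total: 77)
Depth 7: 11 new terms (running total: 88)
Total distinct ground terms = 88

88


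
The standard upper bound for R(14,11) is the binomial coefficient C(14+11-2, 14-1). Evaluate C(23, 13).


R(14,11) <= C(14+11-2, 14-1) = C(23, 13)
C(23, 13) = 23! / (13! * 10!)
= 1144066

1144066


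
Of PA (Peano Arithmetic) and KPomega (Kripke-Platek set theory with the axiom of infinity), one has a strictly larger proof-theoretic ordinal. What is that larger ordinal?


Proof-theoretic ordinal of PA (Peano Arithmetic): epsilon_0
Proof-theoretic ordinal of KPomega (Kripke-Platek set theory with the axiom of infinity): psi_0(epsilon_{Omega+1})
Comparing: epsilon_0 < psi_0(epsilon_{Omega+1}).
The larger ordinal is psi_0(epsilon_{Omega+1}) (from KPomega (Kripke-Platek set theory with the axiom of infinity)).

psi_0(epsilon_{Omega+1})


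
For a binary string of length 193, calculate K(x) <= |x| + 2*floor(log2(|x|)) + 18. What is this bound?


floor(log2(193)) = 7
2 * 7 = 14
K(x) <= 193 + 14 + 18 = 225

225


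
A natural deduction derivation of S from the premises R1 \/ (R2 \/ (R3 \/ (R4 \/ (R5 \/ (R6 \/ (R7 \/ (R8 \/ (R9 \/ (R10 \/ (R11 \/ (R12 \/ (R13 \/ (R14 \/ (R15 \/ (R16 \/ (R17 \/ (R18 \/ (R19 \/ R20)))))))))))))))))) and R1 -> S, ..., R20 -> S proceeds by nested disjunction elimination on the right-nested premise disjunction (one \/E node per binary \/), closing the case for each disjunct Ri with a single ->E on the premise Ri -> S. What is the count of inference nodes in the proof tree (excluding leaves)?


The premise R1 \/ (R2 \/ (R3 \/ (R4 \/ (R5 \/ (R6 \/ (R7 \/ (R8 \/ (R9 \/ (R10 \/ (R11 \/ (R12 \/ (R13 \/ (R14 \/ (R15 \/ (R16 \/ (R17 \/ (R18 \/ (R19 \/ R20)))))))))))))))))) contains 20 disjuncts, hence 19 binary \/ connectives.
- Each binary \/ is eliminated once: 19 \/E nodes.
- Each of the 20 cases Ri derives S by one ->E with Ri -> S: 20 ->E nodes.
Total = 19 + 20 = 39

39


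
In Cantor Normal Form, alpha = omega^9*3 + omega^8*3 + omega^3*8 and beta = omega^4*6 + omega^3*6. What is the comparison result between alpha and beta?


Compare term by term from highest exponent:
alpha = omega^9*3 + omega^8*3 + omega^3*8
beta = omega^4*6 + omega^3*6
Term 1: alpha has omega^9*3, beta has omega^4*6
Term 2: alpha has omega^8*3, beta has omega^3*6
Term 3: alpha has omega^3*8, beta has omega^0*0
Result: alpha > beta

alpha > beta


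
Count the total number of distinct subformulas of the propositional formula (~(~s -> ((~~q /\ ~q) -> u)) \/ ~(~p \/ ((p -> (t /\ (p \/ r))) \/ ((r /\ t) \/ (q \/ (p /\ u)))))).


Formula: (~(~s -> ((~~q /\ ~q) -> u)) \/ ~(~p \/ ((p -> (t /\ (p \/ r))) \/ ((r /\ t) \/ (q \/ (p /\ u))))))
Subformulas found:
  1. r
  2. q
  3. u
  4. s
  5. t
  6. p
  7. ~p
  8. ~s
  9. ~q
  10. ~~q
  11. (p /\ u)
  12. (r /\ t)
  13. (p \/ r)
  14. (~~q /\ ~q)
  15. (q \/ (p /\ u))
  16. (t /\ (p \/ r))
  17. ((~~q /\ ~q) -> u)
  18. (p -> (t /\ (p \/ r)))
  19. (~s -> ((~~q /\ ~q) -> u))
  20. ~(~s -> ((~~q /\ ~q) -> u))
  21. ((r /\ t) \/ (q \/ (p /\ u)))
  22. ((p -> (t /\ (p \/ r))) \/ ((r /\ t) \/ (q \/ (p /\ u))))
  23. (~p \/ ((p -> (t /\ (p \/ r))) \/ ((r /\ t) \/ (q \/ (p /\ u)))))
  24. ~(~p \/ ((p -> (t /\ (p \/ r))) \/ ((r /\ t) \/ (q \/ (p /\ u)))))
  25. (~(~s -> ((~~q /\ ~q) -> u)) \/ ~(~p \/ ((p -> (t /\ (p \/ r))) \/ ((r /\ t) \/ (q \/ (p /\ u))))))
Total distinct subformulas = 25

25


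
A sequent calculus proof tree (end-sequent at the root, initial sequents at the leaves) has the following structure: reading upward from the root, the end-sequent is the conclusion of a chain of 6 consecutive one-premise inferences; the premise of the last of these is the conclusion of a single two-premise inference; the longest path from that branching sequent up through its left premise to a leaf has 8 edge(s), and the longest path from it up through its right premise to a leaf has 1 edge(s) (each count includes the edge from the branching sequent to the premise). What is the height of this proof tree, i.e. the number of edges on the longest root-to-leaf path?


Longest path through the left premise: 8 edges (measured from the branching sequent)
Longest path through the right premise: 1 edges
Height of the subtree rooted at the branching sequent: max(8, 1) = 8
The branching sequent sits 6 edges above the root (the chain of one-premise inferences), so height = 8 + 6 = 14

14


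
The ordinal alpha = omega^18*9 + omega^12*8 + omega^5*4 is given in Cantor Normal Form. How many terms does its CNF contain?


CNF: omega^18*9 + omega^12*8 + omega^5*4
Count the summands separated by '+':
  term 1: omega^18*9
  term 2: omega^12*8
  term 3: omega^5*4
Total terms = 3

3


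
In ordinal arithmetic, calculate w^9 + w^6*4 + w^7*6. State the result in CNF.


Ordinal addition (w^9 + w^6*4) + w^7*6:
alpha's leading term has exponent 9 > beta's exponent 7, so it survives.
alpha's tail term has exponent 6 < beta's exponent 7, so it is absorbed by beta.
In ordinal addition, any term followed by a strictly larger-exponent term is absorbed.
Result = w^9 + w^7*6

w^9 + w^7*6


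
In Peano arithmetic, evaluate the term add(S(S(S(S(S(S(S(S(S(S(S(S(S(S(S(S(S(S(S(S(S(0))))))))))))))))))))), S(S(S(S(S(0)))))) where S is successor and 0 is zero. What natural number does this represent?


add(S^21(0), S^5(0)):
S^21(0) = 21
S^5(0) = 5
21 + 5 = 26

26


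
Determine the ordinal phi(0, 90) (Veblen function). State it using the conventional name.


phi(0, 90):
phi(0, beta) = omega^beta by definition.
phi(0, 90) = omega^90

omega^90


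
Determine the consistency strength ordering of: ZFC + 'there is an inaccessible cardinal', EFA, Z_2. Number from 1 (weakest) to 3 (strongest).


Ordering by consistency strength:
1. EFA
2. Z_2
3. ZFC + 'there is an inaccessible cardinal'


ZFC + 'there is an inaccessible cardinal'=3, EFA=1, Z_2=2


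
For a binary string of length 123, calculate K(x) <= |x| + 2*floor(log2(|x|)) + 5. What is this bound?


floor(log2(123)) = 6
2 * 6 = 12
K(x) <= 123 + 12 + 5 = 140

140


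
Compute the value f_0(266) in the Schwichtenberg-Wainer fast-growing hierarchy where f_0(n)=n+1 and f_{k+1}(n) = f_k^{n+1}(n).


f_0(266) = 266 + 1 = 267

267


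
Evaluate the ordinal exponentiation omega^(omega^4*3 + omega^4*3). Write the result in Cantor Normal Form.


omega^(omega^4*3 + omega^4*3):
Both terms of the exponent have the same exponent 4, so they merge: omega^4*3 + omega^4*3 = omega^4*(3+3) = omega^4*6.
omega raised to a CNF ordinal is a single CNF term: Result = omega^(omega^4*6)

omega^(omega^4*6)


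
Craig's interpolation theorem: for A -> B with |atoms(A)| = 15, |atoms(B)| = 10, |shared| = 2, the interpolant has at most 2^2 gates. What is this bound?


Shared atoms = 2
Craig interpolant size bound = 2^2
= 4

4


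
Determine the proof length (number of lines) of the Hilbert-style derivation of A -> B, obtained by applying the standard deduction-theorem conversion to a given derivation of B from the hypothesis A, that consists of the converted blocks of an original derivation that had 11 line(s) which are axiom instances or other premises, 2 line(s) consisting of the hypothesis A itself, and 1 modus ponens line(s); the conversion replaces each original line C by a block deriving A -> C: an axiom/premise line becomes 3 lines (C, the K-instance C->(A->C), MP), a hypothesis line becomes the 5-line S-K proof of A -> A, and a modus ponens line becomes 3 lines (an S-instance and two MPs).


Deduction-theorem conversion, block by block:
- 11 axiom/premise lines -> 3 lines each = 33
- 2 hypothesis lines -> 5 lines each (identity proof A->A) = 10
- 1 MP lines -> 3 lines each (S-instance, MP, MP) = 3
Total = 33 + 10 + 3 = 46 lines.

46


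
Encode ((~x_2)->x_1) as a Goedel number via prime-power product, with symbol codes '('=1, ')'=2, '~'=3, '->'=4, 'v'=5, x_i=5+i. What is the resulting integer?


Formula: ((~x_2)->x_1)
Symbol codes: [1, 1, 3, 7, 2, 4, 6, 2]
Primes: [2, 3, 5, 7, 11, 13, 17, 19]
p_1^1 = 2^1 = 2
p_2^1 = 3^1 = 3
p_3^3 = 5^3 = 125
p_4^7 = 7^7 = 823543
p_5^2 = 11^2 = 121
p_6^4 = 13^4 = 28561
p_7^6 = 17^6 = 24137569
p_8^2 = 19^2 = 361
Product = 18599747701162309917485250

18599747701162309917485250


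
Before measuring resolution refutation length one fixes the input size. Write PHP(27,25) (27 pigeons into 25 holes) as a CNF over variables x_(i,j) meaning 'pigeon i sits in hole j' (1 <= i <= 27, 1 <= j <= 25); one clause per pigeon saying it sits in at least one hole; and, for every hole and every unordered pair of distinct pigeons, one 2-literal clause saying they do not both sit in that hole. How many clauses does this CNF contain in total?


PHP(27,25): 27 pigeons, 25 holes, 27*25 = 675 variables.
- pigeon clauses: one per pigeon -> 27 clauses
- hole clauses: 25 holes * C(27,2) = 25 * 351 -> 8775 clauses
Total clauses = 27 + 8775 = 8802

8802


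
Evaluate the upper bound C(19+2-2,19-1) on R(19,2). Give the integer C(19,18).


R(19,2) <= C(19+2-2, 19-1) = C(19, 18)
C(19, 18) = 19! / (18! * 1!)
= 19

19


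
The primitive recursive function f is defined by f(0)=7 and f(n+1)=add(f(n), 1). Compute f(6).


f(0) = 7
f(1) = add(f(0), 1) = add(7, 1) = 8
f(2) = add(f(1), 1) = add(8, 1) = 9
f(3) = add(f(2), 1) = add(9, 1) = 10
f(4) = add(f(3), 1) = add(10, 1) = 11
f(5) = add(f(4), 1) = add(11, 1) = 12
f(6) = add(f(5), 1) = add(12, 1) = 13


13


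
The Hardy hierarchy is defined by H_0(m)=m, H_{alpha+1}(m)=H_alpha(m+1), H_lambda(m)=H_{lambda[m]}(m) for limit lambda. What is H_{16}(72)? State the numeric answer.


H_16(72):
For finite ordinals k, H_k(n) = n + k (each successor step adds 1).
H_16(72) = 72 + 16 = 88

88


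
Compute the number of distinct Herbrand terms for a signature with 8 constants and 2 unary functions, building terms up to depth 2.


Herbrand terms by depth:
Depth 0: 8 constants
Depth 1: 16 new terms (running total: 24)
Depth 2: 32 new terms (running total: 56)
Total distinct ground terms = 56

56


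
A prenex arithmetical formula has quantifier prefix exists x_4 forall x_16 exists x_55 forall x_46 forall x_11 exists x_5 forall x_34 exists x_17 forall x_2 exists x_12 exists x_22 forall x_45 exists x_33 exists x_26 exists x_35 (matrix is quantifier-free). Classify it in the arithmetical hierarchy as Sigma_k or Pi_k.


Leading quantifier is exists, so the class is Sigma.
Number of quantifier blocks = alternations + 1 = 10 + 1 = 11.
Classification: Sigma_11

Sigma_11


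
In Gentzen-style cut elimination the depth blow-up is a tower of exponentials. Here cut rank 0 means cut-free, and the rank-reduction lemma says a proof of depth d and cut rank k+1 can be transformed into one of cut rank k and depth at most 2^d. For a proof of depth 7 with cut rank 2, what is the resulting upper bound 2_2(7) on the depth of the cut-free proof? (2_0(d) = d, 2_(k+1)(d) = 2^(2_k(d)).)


Each rank reduction sends depth d to at most 2^d; cut rank r needs r reductions.
2_0(7) = 7
2_1(7) = 2^7 = 128
2_2(7) = 2^128 = 340282366920938463463374607431768211456
Cut-free depth bound = 340282366920938463463374607431768211456

340282366920938463463374607431768211456


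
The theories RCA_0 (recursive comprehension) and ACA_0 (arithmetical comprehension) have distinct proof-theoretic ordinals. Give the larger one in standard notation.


Proof-theoretic ordinal of RCA_0 (recursive comprehension): omega^omega
Proof-theoretic ordinal of ACA_0 (arithmetical comprehension): epsilon_0
Comparing: omega^omega < epsilon_0.
The larger ordinal is epsilon_0 (from ACA_0 (arithmetical comprehension)).

epsilon_0


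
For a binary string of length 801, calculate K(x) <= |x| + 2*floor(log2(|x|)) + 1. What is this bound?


floor(log2(801)) = 9
2 * 9 = 18
K(x) <= 801 + 18 + 1 = 820

820


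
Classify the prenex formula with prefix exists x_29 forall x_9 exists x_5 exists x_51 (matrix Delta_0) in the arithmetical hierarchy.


Leading quantifier is exists, so the class is Sigma.
Number of quantifier blocks = alternations + 1 = 2 + 1 = 3.
Classification: Sigma_3

Sigma_3


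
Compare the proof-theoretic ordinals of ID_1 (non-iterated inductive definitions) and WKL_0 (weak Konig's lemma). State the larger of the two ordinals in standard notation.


Proof-theoretic ordinal of ID_1 (non-iterated inductive definitions): psi_0(epsilon_{Omega+1})
Proof-theoretic ordinal of WKL_0 (weak Konig's lemma): omega^omega
Comparing: omega^omega < psi_0(epsilon_{Omega+1}).
The larger ordinal is psi_0(epsilon_{Omega+1}) (from ID_1 (non-iterated inductive definitions)).

psi_0(epsilon_{Omega+1})


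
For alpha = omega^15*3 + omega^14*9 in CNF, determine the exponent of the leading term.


CNF: omega^15*3 + omega^14*9
The leading term is omega^15*3, which has exponent 15.

15


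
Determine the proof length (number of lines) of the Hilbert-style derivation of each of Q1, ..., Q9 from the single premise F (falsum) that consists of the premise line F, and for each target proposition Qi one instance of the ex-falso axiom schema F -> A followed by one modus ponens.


Ex falso, line by line:
- 1 premise line (F)
- 9 targets, each needing 1 axiom instance (F -> Qi) + 1 MP = 2 lines: 2 * 9 = 18
Total = 1 + 18 = 19 lines.

19


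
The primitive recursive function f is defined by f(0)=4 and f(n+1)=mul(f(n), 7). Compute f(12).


f(0) = 4
f(1) = mul(f(0), 7) = mul(4, 7) = 28
f(2) = mul(f(1), 7) = mul(28, 7) = 196
f(3) = mul(f(2), 7) = mul(196, 7) = 1372
f(4) = mul(f(3), 7) = mul(1372, 7) = 9604
f(5) = mul(f(4), 7) = mul(9604, 7) = 67228
f(6) = mul(f(5), 7) = mul(67228, 7) = 470596
f(7) = mul(f(6), 7) = mul(470596, 7) = 3294172
f(8) = mul(f(7), 7) = mul(3294172, 7) = 23059204
f(9) = mul(f(8), 7) = mul(23059204, 7) = 161414428
f(10) = mul(f(9), 7) = mul(161414428, 7) = 1129900996
f(11) = mul(f(10), 7) = mul(1129900996, 7) = 7909306972
f(12) = mul(f(11), 7) = mul(7909306972, 7) = 55365148804


55365148804


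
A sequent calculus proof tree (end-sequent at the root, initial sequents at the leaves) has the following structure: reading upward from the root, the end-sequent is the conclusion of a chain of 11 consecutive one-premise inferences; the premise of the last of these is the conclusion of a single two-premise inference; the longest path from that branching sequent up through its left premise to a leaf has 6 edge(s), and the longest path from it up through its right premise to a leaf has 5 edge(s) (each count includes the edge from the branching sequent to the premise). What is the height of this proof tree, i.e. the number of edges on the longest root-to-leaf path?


Longest path through the left premise: 6 edges (measured from the branching sequent)
Longest path through the right premise: 5 edges
Height of the subtree rooted at the branching sequent: max(6, 5) = 6
The branching sequent sits 11 edges above the root (the chain of one-premise inferences), so height = 6 + 11 = 17

17


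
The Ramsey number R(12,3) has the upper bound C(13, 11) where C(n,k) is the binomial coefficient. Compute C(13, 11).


R(12,3) <= C(12+3-2, 12-1) = C(13, 11)
C(13, 11) = 13! / (11! * 2!)
= 78

78


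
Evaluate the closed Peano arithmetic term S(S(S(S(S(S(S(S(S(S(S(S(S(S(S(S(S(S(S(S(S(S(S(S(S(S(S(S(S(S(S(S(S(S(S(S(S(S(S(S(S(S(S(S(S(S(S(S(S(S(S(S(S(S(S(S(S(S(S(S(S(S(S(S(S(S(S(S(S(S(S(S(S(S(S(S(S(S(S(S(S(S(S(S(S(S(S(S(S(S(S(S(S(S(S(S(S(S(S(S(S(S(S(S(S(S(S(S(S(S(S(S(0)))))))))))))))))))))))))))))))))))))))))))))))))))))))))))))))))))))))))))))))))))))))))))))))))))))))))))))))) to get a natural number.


Counting successors applied to 0:
112 applications of S to 0 = 112

112


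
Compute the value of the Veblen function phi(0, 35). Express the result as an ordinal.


phi(0, 35):
phi(0, beta) = omega^beta by definition.
phi(0, 35) = omega^35

omega^35


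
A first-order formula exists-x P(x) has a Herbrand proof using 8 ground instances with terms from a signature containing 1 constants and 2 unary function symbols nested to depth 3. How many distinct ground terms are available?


Herbrand terms by depth:
Depth 0: 1 constants
Depth 1: 2 new terms (running total: 3)
Depth 2: 4 new terms (running total: 7)
Depth 3: 8 new terms (running total: 15)
Total distinct ground terms = 15

15


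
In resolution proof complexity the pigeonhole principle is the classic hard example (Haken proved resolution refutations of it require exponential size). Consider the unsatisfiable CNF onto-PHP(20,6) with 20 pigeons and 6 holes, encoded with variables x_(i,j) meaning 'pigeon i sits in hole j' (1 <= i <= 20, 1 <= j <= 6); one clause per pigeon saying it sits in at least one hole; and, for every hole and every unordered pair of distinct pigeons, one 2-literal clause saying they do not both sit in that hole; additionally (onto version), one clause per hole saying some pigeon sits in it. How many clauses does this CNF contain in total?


onto-PHP(20,6): 20 pigeons, 6 holes, 20*6 = 120 variables.
- pigeon clauses: one per pigeon -> 20 clauses
- hole clauses: 6 holes * C(20,2) = 6 * 190 -> 1140 clauses
- onto clauses: one per hole -> 6 clauses
Total clauses = 20 + 1140 + 6 = 1166

1166
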